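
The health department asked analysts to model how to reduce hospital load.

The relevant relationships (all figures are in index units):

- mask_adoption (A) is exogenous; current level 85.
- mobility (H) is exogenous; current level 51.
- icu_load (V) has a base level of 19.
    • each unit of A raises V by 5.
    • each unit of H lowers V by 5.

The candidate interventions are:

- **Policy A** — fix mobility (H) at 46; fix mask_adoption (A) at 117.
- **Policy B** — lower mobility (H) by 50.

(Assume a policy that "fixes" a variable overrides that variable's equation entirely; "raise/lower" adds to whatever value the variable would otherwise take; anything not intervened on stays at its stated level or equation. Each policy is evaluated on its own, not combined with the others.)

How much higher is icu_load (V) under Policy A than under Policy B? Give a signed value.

-65

Policy A (H := 46, A := 117):
  A = 117
  H = 46
  V = 19 + 5·117 − 5·46 = 374
Policy B (H − 50):
  A = 85
  H = 51 − 50 = 1
  V = 19 + 5·85 − 5·1 = 439
V: 374 − 439 = -65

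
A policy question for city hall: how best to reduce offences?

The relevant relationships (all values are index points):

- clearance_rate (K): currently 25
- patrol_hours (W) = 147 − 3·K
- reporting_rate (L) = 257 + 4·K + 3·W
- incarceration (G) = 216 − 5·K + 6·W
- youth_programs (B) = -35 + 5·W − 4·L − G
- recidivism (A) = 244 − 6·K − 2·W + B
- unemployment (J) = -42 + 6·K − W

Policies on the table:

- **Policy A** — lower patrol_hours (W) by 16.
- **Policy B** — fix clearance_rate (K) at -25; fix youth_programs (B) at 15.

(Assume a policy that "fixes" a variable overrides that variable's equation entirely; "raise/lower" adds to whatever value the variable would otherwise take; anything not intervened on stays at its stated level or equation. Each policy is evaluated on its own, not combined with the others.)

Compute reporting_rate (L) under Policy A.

525

Policy A (W − 16):
  K = 25
  W = 147 − 3·25 (−16 from intervention) = 56
  L = 257 + 4·25 + 3·56 = 525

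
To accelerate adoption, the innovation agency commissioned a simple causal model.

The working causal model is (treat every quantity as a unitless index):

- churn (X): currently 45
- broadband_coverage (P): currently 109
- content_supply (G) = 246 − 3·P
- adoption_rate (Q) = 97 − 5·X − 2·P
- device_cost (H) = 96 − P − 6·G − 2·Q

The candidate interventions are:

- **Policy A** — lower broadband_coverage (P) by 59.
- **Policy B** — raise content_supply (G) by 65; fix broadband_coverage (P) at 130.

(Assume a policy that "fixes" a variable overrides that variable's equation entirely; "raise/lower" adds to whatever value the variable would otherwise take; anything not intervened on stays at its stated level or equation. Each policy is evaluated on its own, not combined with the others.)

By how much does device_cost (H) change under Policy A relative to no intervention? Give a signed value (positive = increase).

-1239

Baseline:
  X = 45
  P = 109
  G = 246 − 3·109 = -81
  Q = 97 − 5·45 − 2·109 = -346
  H = 96 − 109 − 6·(-81) − 2·(-346) = 1165
Policy A (P − 59):
  X = 45
  P = 109 − 59 = 50
  G = 246 − 3·50 = 96
  Q = 97 − 5·45 − 2·50 = -228
  H = 96 − 50 − 6·96 − 2·(-228) = -74
Change in H: -74 − 1165 = -1239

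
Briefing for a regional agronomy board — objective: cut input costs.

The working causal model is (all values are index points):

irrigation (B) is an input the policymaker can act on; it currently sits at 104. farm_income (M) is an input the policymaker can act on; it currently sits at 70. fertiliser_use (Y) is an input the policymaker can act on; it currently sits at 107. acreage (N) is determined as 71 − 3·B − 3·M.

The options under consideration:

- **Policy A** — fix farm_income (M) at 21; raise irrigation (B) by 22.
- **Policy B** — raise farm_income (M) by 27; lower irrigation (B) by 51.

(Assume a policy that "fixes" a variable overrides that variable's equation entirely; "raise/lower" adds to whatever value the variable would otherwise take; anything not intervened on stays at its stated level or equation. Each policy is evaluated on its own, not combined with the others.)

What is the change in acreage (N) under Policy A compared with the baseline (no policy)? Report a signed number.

81

Baseline:
  B = 104
  M = 70
  N = 71 − 3·104 − 3·70 = -451
Policy A (M := 21, B + 22):
  B = 104 + 22 = 126
  M = 21
  N = 71 − 3·126 − 3·21 = -370
Change in N: -370 − (-451) = 81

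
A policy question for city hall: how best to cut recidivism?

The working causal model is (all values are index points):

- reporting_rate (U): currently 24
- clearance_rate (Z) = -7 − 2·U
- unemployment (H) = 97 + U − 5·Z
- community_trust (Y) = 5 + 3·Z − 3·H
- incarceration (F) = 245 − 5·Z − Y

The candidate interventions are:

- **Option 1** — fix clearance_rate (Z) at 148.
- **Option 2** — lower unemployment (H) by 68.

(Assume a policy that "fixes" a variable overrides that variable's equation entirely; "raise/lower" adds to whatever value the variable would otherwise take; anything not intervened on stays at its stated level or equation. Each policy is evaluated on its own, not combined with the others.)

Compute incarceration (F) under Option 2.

1664

Option 2 (H − 68):
  U = 24
  Z = -7 − 2·24 = -55
  H = 97 + 24 − 5·(-55) (−68 from intervention) = 328
  Y = 5 + 3·(-55) − 3·328 = -1144
  F = 245 − 5·(-55) − (-1144) = 1664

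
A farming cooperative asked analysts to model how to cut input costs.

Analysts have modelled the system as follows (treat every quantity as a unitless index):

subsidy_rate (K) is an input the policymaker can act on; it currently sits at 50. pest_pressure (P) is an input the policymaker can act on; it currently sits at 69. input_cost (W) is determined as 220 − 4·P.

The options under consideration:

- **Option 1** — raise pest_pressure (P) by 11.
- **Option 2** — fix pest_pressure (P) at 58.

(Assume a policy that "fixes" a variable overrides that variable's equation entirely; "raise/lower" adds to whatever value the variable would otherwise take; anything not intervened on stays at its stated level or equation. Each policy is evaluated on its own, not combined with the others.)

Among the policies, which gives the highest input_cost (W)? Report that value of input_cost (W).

-12

Option 1 (P + 11):
  P = 69 + 11 = 80
  W = 220 − 4·80 = -100
Option 2 (P := 58):
  P = 58
  W = 220 − 4·58 = -12
Comparing — Option 1: W=-100, Option 2: W=-12. Highest is -12 (Option 2).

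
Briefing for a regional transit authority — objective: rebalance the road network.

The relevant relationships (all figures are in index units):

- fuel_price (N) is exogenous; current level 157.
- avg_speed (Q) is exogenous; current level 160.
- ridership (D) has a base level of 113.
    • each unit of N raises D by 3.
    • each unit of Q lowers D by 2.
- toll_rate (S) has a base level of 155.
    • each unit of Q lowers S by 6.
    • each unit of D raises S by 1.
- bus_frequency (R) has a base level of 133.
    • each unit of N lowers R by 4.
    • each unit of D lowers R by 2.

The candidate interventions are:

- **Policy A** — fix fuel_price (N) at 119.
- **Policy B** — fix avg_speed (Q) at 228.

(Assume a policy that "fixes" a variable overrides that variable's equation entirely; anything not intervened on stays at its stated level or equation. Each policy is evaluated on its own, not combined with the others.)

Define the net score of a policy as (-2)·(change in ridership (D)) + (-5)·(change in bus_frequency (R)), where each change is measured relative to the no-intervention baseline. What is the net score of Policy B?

-1088

Baseline:
  N = 157
  Q = 160
  D = 113 + 3·157 − 2·160 = 264
  R = 133 − 4·157 − 2·264 = -1023
Policy B (Q := 228):
  N = 157
  Q = 228
  D = 113 + 3·157 − 2·228 = 128
  R = 133 − 4·157 − 2·128 = -751
ΔD = 128 − 264 = -136; ΔR = -751 − (-1023) = 272
Score = (-2)·(-136) + (-5)·272 = -1088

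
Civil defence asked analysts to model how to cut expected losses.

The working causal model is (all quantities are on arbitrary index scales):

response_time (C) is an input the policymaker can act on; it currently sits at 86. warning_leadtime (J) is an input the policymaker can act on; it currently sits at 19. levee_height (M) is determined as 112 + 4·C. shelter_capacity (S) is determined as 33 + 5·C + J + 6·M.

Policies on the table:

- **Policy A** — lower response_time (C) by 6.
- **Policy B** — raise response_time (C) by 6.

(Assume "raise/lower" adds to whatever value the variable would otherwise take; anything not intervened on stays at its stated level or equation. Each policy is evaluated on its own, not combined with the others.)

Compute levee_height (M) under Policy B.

480

Policy B (C + 6):
  C = 86 + 6 = 92
  M = 112 + 4·92 = 480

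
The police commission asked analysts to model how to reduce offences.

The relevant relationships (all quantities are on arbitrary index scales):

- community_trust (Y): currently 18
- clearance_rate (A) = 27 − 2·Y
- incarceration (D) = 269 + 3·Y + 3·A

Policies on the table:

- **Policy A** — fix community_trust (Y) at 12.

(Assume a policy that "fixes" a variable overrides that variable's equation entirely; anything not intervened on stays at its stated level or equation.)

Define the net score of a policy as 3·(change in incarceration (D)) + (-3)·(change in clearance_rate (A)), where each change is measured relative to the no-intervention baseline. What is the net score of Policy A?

Baseline:
  Y = 18
  A = 27 − 2·18 = -9
  D = 269 + 3·18 + 3·(-9) = 296
Policy A (Y := 12):
  Y = 12
  A = 27 − 2·12 = 3
  D = 269 + 3·12 + 3·3 = 314
ΔD = 314 − 296 = 18; ΔA = 3 − (-9) = 12
Score = 3·18 + (-3)·12 = 18

18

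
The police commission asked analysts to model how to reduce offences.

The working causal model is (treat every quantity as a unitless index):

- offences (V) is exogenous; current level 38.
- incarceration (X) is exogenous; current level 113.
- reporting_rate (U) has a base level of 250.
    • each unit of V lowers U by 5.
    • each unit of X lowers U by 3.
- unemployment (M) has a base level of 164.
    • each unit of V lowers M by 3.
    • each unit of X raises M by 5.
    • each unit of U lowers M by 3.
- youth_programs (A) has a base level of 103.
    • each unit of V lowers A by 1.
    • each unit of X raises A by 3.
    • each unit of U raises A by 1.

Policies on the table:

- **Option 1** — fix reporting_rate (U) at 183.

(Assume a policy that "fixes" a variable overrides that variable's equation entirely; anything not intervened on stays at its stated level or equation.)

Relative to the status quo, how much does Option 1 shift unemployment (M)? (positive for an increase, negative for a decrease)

-1386

Baseline:
  V = 38
  X = 113
  U = 250 − 5·38 − 3·113 = -279
  M = 164 − 3·38 + 5·113 − 3·(-279) = 1452
Option 1 (U := 183):
  V = 38
  X = 113
  U = 183
  M = 164 − 3·38 + 5·113 − 3·183 = 66
Change in M: 66 − 1452 = -1386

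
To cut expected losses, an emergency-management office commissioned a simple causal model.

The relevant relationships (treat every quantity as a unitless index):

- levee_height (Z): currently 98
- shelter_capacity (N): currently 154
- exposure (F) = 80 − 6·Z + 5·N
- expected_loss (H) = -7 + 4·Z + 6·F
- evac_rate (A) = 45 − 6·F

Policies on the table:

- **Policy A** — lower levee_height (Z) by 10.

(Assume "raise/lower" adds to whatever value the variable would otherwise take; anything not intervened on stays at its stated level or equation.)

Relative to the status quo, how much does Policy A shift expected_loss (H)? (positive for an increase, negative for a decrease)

320

Baseline:
  Z = 98
  N = 154
  F = 80 − 6·98 + 5·154 = 262
  H = -7 + 4·98 + 6·262 = 1957
Policy A (Z − 10):
  Z = 98 − 10 = 88
  N = 154
  F = 80 − 6·88 + 5·154 = 322
  H = -7 + 4·88 + 6·322 = 2277
Change in H: 2277 − 1957 = 320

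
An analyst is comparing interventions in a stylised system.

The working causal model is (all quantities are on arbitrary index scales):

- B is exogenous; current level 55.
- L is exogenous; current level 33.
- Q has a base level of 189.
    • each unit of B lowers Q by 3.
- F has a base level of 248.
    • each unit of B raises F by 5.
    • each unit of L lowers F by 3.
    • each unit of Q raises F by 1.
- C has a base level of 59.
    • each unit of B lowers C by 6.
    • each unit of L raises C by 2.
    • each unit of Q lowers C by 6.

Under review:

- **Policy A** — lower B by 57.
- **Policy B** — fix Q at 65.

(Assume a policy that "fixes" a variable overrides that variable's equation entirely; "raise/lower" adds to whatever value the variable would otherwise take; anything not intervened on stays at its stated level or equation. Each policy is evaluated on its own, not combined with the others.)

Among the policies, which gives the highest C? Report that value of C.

-595

Policy A (B − 57):
  B = 55 − 57 = -2
  L = 33
  Q = 189 − 3·(-2) = 195
  C = 59 − 6·(-2) + 2·33 − 6·195 = -1033
Policy B (Q := 65):
  B = 55
  L = 33
  Q = 65
  C = 59 − 6·55 + 2·33 − 6·65 = -595
Comparing — Policy A: C=-1033, Policy B: C=-595. Highest is -595 (Policy B).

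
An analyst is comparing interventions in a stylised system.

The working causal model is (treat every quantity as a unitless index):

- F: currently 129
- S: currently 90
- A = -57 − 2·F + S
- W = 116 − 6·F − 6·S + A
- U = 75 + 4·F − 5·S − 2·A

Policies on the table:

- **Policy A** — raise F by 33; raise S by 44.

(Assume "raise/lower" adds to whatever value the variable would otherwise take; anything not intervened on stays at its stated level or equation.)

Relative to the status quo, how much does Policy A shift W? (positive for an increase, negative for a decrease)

-484

Baseline:
  F = 129
  S = 90
  A = -57 − 2·129 + 90 = -225
  W = 116 − 6·129 − 6·90 + (-225) = -1423
Policy A (F + 33, S + 44):
  F = 129 + 33 = 162
  S = 90 + 44 = 134
  A = -57 − 2·162 + 134 = -247
  W = 116 − 6·162 − 6·134 + (-247) = -1907
Change in W: -1907 − (-1423) = -484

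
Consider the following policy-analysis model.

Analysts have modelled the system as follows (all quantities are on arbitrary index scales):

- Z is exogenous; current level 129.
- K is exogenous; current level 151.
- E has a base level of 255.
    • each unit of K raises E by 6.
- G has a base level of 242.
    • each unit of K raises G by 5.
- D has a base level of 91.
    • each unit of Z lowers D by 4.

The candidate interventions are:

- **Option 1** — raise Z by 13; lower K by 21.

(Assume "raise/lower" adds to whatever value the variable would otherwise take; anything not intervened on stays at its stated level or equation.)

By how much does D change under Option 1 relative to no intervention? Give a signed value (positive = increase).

Baseline:
  Z = 129
  D = 91 − 4·129 = -425
Option 1 (Z + 13, K − 21):
  Z = 129 + 13 = 142
  D = 91 − 4·142 = -477
Change in D: -477 − (-425) = -52

-52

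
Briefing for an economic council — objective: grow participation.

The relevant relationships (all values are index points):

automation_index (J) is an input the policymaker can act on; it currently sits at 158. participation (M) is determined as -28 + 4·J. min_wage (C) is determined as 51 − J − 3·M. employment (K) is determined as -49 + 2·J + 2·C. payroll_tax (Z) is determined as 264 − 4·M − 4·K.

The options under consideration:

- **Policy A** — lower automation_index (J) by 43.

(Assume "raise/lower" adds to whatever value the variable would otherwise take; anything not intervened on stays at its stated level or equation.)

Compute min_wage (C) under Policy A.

-1360

Policy A (J − 43):
  J = 158 − 43 = 115
  M = -28 + 4·115 = 432
  C = 51 − 115 − 3·432 = -1360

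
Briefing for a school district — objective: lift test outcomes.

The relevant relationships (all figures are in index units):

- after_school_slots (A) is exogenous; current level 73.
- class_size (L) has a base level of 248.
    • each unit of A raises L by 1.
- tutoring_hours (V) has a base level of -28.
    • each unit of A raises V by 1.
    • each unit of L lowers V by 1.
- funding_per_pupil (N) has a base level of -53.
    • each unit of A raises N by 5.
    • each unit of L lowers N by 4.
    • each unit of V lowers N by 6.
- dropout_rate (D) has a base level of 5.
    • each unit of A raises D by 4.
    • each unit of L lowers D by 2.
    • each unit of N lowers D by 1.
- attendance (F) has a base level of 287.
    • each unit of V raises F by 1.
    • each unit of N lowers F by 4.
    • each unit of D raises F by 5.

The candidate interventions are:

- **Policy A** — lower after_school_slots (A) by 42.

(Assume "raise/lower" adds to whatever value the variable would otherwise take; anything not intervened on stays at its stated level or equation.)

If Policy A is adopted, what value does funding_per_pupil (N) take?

Policy A (A − 42):
  A = 73 − 42 = 31
  L = 248 + 31 = 279
  V = -28 + 31 − 279 = -276
  N = -53 + 5·31 − 4·279 − 6·(-276) = 642

642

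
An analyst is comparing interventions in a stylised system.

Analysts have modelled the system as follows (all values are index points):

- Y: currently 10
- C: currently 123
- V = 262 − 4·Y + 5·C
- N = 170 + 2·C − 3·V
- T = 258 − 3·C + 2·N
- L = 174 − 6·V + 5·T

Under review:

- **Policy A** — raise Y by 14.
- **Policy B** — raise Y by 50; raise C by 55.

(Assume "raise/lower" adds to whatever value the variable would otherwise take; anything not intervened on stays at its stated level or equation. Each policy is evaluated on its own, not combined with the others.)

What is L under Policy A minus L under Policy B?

4441

Policy A (Y + 14):
  Y = 10 + 14 = 24
  C = 123
  V = 262 − 4·24 + 5·123 = 781
  N = 170 + 2·123 − 3·781 = -1927
  T = 258 − 3·123 + 2·(-1927) = -3965
  L = 174 − 6·781 + 5·(-3965) = -24337
Policy B (Y + 50, C + 55):
  Y = 10 + 50 = 60
  C = 123 + 55 = 178
  V = 262 − 4·60 + 5·178 = 912
  N = 170 + 2·178 − 3·912 = -2210
  T = 258 − 3·178 + 2·(-2210) = -4696
  L = 174 − 6·912 + 5·(-4696) = -28778
L: -24337 − (-28778) = 4441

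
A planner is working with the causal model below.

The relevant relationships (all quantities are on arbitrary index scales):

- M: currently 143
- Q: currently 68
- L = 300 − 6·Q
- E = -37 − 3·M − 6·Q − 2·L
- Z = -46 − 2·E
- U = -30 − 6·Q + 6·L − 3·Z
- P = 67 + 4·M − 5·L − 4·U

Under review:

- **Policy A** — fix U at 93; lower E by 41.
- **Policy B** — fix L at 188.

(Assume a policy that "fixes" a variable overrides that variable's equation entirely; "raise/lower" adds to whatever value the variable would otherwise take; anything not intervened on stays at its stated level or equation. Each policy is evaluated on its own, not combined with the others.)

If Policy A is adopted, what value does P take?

807

Policy A (U := 93, E − 41):
  M = 143
  Q = 68
  L = 300 − 6·68 = -108
  E = -37 − 3·143 − 6·68 − 2·(-108) (−41 from intervention) = -699
  Z = -46 − 2·(-699) = 1352
  U = 93
  P = 67 + 4·143 − 5·(-108) − 4·93 = 807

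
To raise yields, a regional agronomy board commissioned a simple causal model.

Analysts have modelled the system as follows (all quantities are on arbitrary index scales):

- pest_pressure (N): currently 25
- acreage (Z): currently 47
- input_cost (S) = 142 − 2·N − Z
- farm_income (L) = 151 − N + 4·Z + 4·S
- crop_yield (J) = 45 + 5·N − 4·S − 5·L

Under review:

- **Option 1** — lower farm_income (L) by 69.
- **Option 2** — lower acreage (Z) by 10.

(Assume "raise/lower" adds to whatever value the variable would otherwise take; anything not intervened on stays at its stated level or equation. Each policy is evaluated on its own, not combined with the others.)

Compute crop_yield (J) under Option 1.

Option 1 (L − 69):
  N = 25
  Z = 47
  S = 142 − 2·25 − 47 = 45
  L = 151 − 25 + 4·47 + 4·45 (−69 from intervention) = 425
  J = 45 + 5·25 − 4·45 − 5·425 = -2135

-2135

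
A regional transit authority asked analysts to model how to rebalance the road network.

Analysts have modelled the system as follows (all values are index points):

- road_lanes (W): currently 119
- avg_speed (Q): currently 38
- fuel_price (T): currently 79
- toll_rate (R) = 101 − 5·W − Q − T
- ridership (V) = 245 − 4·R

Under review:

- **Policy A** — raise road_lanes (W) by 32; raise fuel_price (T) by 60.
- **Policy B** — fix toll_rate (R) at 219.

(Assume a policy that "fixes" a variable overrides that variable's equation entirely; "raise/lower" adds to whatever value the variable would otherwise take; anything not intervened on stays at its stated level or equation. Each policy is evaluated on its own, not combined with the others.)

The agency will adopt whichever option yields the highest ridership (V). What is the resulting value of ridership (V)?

3569

Policy A (W + 32, T + 60):
  W = 119 + 32 = 151
  Q = 38
  T = 79 + 60 = 139
  R = 101 − 5·151 − 38 − 139 = -831
  V = 245 − 4·(-831) = 3569
Policy B (R := 219):
  W = 119
  Q = 38
  T = 79
  R = 219
  V = 245 − 4·219 = -631
Comparing — Policy A: V=3569, Policy B: V=-631. Highest is 3569 (Policy A).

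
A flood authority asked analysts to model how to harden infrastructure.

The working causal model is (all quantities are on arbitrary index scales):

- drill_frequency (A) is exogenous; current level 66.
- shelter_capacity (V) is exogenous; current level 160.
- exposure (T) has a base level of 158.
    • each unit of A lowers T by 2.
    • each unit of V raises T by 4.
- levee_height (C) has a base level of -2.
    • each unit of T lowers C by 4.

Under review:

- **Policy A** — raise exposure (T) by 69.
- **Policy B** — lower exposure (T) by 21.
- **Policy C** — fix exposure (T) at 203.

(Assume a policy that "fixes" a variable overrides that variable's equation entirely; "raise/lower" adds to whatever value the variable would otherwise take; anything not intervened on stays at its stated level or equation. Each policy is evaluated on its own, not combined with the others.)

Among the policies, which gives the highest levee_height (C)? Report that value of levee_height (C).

-814

Policy A (T + 69):
  A = 66
  V = 160
  T = 158 − 2·66 + 4·160 (+69 from intervention) = 735
  C = -2 − 4·735 = -2942
Policy B (T − 21):
  A = 66
  V = 160
  T = 158 − 2·66 + 4·160 (−21 from intervention) = 645
  C = -2 − 4·645 = -2582
Policy C (T := 203):
  A = 66
  V = 160
  T = 203
  C = -2 − 4·203 = -814
Comparing — Policy A: C=-2942, Policy B: C=-2582, Policy C: C=-814. Highest is -814 (Policy C).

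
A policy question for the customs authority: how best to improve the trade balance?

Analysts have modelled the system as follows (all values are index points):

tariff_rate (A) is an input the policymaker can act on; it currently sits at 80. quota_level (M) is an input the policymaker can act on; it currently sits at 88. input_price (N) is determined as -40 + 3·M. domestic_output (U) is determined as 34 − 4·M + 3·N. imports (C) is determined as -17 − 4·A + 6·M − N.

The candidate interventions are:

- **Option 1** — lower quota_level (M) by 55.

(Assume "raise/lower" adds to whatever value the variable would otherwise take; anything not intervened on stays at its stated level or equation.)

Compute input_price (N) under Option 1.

59

Option 1 (M − 55):
  M = 88 − 55 = 33
  N = -40 + 3·33 = 59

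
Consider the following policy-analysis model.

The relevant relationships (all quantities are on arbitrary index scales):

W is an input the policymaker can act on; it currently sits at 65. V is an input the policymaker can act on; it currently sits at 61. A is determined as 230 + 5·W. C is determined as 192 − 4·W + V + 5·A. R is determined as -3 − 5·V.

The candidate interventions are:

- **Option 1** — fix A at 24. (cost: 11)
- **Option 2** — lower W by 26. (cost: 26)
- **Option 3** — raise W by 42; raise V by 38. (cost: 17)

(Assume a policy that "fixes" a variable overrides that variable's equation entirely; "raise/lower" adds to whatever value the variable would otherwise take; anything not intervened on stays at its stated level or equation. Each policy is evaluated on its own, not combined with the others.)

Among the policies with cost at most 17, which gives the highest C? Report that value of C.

Option 1 (A := 24):
  W = 65
  V = 61
  A = 24
  C = 192 − 4·65 + 61 + 5·24 = 113
Option 3 (W + 42, V + 38):
  W = 65 + 42 = 107
  V = 61 + 38 = 99
  A = 230 + 5·107 = 765
  C = 192 − 4·107 + 99 + 5·765 = 3688
Comparing — Option 1: C=113, Option 3: C=3688. Highest is 3688 (Option 3).

3688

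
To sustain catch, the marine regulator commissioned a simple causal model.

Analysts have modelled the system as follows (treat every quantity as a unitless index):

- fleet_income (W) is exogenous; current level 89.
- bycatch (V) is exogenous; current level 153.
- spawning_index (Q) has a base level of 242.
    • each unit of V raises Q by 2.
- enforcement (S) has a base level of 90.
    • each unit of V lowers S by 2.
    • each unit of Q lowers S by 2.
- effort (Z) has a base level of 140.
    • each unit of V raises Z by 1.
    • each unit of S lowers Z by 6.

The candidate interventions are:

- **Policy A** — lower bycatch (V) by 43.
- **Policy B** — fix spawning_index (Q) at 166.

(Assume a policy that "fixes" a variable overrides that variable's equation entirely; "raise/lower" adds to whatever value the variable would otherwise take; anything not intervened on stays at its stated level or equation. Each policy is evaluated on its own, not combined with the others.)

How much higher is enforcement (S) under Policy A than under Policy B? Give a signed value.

-506

Policy A (V − 43):
  V = 153 − 43 = 110
  Q = 242 + 2·110 = 462
  S = 90 − 2·110 − 2·462 = -1054
Policy B (Q := 166):
  V = 153
  Q = 166
  S = 90 − 2·153 − 2·166 = -548
S: -1054 − (-548) = -506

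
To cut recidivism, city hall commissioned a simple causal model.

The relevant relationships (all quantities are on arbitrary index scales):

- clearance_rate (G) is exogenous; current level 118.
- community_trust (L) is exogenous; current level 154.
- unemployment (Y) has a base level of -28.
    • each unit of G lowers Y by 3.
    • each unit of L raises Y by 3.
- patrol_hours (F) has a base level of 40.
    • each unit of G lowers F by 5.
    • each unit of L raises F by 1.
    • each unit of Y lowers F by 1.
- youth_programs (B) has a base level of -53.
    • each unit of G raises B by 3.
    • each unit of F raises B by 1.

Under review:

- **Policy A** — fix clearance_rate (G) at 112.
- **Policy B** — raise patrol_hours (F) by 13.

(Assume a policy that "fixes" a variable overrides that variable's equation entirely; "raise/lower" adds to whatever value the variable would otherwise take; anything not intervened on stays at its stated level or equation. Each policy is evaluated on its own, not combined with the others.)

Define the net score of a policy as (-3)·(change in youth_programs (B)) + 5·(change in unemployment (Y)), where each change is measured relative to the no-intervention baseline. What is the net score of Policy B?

Baseline:
  G = 118
  L = 154
  Y = -28 − 3·118 + 3·154 = 80
  F = 40 − 5·118 + 154 − 80 = -476
  B = -53 + 3·118 + (-476) = -175
Policy B (F + 13):
  G = 118
  L = 154
  Y = -28 − 3·118 + 3·154 = 80
  F = 40 − 5·118 + 154 − 80 (+13 from intervention) = -463
  B = -53 + 3·118 + (-463) = -162
ΔB = -162 − (-175) = 13; ΔY = 80 − 80 = 0
Score = (-3)·13 + 5·0 = -39

-39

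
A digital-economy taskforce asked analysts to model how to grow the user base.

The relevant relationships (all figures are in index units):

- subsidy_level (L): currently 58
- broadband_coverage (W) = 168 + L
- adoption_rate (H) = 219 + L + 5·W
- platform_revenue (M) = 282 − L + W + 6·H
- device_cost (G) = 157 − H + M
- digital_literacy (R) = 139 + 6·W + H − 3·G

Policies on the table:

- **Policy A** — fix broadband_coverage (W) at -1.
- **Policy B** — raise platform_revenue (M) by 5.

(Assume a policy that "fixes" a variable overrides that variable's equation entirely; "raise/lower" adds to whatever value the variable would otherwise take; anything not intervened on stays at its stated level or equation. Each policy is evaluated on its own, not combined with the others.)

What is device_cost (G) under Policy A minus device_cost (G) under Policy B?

-5907

Policy A (W := -1):
  L = 58
  W = -1
  H = 219 + 58 + 5·(-1) = 272
  M = 282 − 58 + (-1) + 6·272 = 1855
  G = 157 − 272 + 1855 = 1740
Policy B (M + 5):
  L = 58
  W = 168 + 58 = 226
  H = 219 + 58 + 5·226 = 1407
  M = 282 − 58 + 226 + 6·1407 (+5 from intervention) = 8897
  G = 157 − 1407 + 8897 = 7647
G: 1740 − 7647 = -5907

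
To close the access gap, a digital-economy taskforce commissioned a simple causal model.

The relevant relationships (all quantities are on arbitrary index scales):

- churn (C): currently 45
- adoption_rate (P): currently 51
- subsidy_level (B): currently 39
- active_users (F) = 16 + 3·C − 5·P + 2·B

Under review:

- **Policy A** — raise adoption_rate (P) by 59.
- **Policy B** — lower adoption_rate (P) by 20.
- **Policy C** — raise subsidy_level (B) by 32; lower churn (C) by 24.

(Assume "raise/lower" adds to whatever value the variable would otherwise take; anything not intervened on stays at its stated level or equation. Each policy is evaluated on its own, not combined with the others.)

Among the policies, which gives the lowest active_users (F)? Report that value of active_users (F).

Policy A (P + 59):
  C = 45
  P = 51 + 59 = 110
  B = 39
  F = 16 + 3·45 − 5·110 + 2·39 = -321
Policy B (P − 20):
  C = 45
  P = 51 − 20 = 31
  B = 39
  F = 16 + 3·45 − 5·31 + 2·39 = 74
Policy C (B + 32, C − 24):
  C = 45 − 24 = 21
  P = 51
  B = 39 + 32 = 71
  F = 16 + 3·21 − 5·51 + 2·71 = -34
Comparing — Policy A: F=-321, Policy B: F=74, Policy C: F=-34. Lowest is -321 (Policy A).

-321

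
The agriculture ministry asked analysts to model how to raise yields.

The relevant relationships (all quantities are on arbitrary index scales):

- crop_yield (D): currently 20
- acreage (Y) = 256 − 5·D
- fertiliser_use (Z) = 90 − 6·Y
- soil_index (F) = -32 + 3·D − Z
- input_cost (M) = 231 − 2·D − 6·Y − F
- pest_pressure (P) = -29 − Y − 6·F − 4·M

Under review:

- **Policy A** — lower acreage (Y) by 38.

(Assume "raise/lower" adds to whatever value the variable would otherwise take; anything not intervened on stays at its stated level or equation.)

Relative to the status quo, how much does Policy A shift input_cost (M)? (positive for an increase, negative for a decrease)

Baseline:
  D = 20
  Y = 256 − 5·20 = 156
  Z = 90 − 6·156 = -846
  F = -32 + 3·20 − (-846) = 874
  M = 231 − 2·20 − 6·156 − 874 = -1619
Policy A (Y − 38):
  D = 20
  Y = 256 − 5·20 (−38 from intervention) = 118
  Z = 90 − 6·118 = -618
  F = -32 + 3·20 − (-618) = 646
  M = 231 − 2·20 − 6·118 − 646 = -1163
Change in M: -1163 − (-1619) = 456

456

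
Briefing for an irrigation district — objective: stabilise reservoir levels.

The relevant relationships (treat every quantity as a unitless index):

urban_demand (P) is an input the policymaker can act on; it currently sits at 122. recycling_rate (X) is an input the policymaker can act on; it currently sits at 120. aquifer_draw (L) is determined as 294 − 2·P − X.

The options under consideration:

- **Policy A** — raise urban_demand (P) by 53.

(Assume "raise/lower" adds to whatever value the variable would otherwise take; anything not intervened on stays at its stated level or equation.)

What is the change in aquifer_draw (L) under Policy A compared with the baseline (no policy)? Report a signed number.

Baseline:
  P = 122
  X = 120
  L = 294 − 2·122 − 120 = -70
Policy A (P + 53):
  P = 122 + 53 = 175
  X = 120
  L = 294 − 2·175 − 120 = -176
Change in L: -176 − (-70) = -106

-106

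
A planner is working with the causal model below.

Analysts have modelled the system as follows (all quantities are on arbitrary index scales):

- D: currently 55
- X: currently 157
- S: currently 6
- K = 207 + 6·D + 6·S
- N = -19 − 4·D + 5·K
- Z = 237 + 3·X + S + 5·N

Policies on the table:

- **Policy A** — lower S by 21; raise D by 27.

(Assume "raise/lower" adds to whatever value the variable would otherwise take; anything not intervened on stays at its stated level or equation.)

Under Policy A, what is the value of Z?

Policy A (S − 21, D + 27):
  D = 55 + 27 = 82
  X = 157
  S = 6 − 21 = -15
  K = 207 + 6·82 + 6·(-15) = 609
  N = -19 − 4·82 + 5·609 = 2698
  Z = 237 + 3·157 + (-15) + 5·2698 = 14183

14183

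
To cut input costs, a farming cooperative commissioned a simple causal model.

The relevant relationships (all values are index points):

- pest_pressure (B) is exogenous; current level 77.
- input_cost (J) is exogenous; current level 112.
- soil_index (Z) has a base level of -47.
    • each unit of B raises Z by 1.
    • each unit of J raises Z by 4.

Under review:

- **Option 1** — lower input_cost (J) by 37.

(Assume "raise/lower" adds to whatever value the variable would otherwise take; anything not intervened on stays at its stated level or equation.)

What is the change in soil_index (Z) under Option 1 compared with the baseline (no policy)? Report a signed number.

Baseline:
  B = 77
  J = 112
  Z = -47 + 77 + 4·112 = 478
Option 1 (J − 37):
  B = 77
  J = 112 − 37 = 75
  Z = -47 + 77 + 4·75 = 330
Change in Z: 330 − 478 = -148

-148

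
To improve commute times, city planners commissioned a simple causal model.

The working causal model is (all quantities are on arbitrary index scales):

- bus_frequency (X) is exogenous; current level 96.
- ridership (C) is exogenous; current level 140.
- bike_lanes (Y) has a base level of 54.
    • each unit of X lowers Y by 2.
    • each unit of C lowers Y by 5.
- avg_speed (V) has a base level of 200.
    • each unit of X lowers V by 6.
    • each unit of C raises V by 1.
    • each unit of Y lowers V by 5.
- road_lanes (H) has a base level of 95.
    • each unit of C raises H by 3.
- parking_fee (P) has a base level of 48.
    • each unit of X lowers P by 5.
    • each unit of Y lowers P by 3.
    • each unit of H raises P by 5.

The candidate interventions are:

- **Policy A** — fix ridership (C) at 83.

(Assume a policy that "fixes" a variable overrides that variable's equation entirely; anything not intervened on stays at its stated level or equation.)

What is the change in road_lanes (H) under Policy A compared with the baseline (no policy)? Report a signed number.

-171

Baseline:
  C = 140
  H = 95 + 3·140 = 515
Policy A (C := 83):
  C = 83
  H = 95 + 3·83 = 344
Change in H: 344 − 515 = -171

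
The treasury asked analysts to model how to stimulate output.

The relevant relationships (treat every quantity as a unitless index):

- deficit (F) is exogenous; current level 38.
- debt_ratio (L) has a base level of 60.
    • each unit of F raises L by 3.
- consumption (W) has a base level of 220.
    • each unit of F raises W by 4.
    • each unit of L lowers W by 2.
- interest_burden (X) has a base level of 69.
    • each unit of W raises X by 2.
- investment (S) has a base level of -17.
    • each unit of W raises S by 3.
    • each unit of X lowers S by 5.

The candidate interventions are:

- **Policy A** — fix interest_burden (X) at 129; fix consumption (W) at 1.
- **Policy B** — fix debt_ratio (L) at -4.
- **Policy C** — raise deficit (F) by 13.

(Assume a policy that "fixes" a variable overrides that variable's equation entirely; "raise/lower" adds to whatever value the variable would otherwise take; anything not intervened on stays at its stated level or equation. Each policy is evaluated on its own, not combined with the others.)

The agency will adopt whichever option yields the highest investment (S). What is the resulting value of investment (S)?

Policy A (X := 129, W := 1):
  F = 38
  L = 60 + 3·38 = 174
  W = 1
  X = 129
  S = -17 + 3·1 − 5·129 = -659
Policy B (L := -4):
  F = 38
  L = -4
  W = 220 + 4·38 − 2·(-4) = 380
  X = 69 + 2·380 = 829
  S = -17 + 3·380 − 5·829 = -3022
Policy C (F + 13):
  F = 38 + 13 = 51
  L = 60 + 3·51 = 213
  W = 220 + 4·51 − 2·213 = -2
  X = 69 + 2·(-2) = 65
  S = -17 + 3·(-2) − 5·65 = -348
Comparing — Policy A: S=-659, Policy B: S=-3022, Policy C: S=-348. Highest is -348 (Policy C).

-348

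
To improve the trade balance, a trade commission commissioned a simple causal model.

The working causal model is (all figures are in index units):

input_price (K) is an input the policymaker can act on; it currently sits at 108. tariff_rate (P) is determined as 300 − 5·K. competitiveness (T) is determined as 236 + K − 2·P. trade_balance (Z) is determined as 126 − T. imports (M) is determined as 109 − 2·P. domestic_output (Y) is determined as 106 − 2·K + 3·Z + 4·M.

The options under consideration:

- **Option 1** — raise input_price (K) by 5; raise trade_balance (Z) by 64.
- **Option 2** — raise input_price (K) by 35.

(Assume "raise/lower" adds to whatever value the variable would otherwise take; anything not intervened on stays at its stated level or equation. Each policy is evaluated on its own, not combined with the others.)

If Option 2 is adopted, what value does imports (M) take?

Option 2 (K + 35):
  K = 108 + 35 = 143
  P = 300 − 5·143 = -415
  M = 109 − 2·(-415) = 939

939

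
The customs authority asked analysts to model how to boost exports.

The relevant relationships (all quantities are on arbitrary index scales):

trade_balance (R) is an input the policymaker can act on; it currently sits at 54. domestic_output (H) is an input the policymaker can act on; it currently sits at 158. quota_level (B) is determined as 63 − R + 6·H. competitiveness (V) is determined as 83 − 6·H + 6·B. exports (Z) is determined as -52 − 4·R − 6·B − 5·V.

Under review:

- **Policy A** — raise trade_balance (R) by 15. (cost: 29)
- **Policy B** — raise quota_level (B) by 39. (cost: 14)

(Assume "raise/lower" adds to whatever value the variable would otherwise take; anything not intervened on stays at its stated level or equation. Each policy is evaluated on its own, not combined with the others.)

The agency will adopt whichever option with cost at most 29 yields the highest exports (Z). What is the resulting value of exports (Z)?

-29915

Policy A (R + 15):
  R = 54 + 15 = 69
  H = 158
  B = 63 − 69 + 6·158 = 942
  V = 83 − 6·158 + 6·942 = 4787
  Z = -52 − 4·69 − 6·942 − 5·4787 = -29915
Policy B (B + 39):
  R = 54
  H = 158
  B = 63 − 54 + 6·158 (+39 from intervention) = 996
  V = 83 − 6·158 + 6·996 = 5111
  Z = -52 − 4·54 − 6·996 − 5·5111 = -31799
Comparing — Policy A: Z=-29915, Policy B: Z=-31799. Highest is -29915 (Policy A).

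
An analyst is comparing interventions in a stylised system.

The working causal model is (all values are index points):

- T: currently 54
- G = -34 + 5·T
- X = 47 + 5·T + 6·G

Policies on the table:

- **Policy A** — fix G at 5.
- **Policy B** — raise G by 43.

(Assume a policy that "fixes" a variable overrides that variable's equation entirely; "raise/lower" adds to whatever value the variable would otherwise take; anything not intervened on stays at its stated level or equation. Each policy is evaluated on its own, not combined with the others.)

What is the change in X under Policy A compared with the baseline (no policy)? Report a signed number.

-1386

Baseline:
  T = 54
  G = -34 + 5·54 = 236
  X = 47 + 5·54 + 6·236 = 1733
Policy A (G := 5):
  T = 54
  G = 5
  X = 47 + 5·54 + 6·5 = 347
Change in X: 347 − 1733 = -1386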